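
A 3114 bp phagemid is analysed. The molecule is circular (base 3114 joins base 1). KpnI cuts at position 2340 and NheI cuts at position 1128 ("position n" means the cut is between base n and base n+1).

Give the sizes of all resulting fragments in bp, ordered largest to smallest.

Combined cut positions (sorted): 1128, 2340.
Circular molecule, 2 cuts → 2 fragments:
  2340 − 1128 = 1212 bp
  wrap: 3114 − 2340 + 1128 = 1902 bp
Sorted largest to smallest: 1902, 1212 bp.

1902, 1212 bp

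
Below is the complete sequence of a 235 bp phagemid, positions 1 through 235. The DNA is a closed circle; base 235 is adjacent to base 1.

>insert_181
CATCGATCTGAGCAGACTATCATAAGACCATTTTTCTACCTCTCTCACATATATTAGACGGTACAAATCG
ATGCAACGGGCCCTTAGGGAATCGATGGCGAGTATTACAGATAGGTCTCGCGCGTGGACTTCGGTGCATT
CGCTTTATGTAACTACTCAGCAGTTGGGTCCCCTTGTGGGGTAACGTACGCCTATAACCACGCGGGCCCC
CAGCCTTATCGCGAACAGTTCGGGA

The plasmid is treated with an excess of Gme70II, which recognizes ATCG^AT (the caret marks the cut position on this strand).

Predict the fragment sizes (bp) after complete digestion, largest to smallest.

Gme70II sites (ATCGAT) start at positions 2, 67, 91.
Gme70II cuts after base 4 of each site, so after positions 5, 70, 94.
Circular molecule, 3 cuts → 3 fragments:
  6–70 → 65 bp
  71–94 → 24 bp
  95–235 then 1–5 → 141 + 5 = 146 bp
Sorted largest to smallest: 146, 65, 24 bp.

146, 65, 24 bp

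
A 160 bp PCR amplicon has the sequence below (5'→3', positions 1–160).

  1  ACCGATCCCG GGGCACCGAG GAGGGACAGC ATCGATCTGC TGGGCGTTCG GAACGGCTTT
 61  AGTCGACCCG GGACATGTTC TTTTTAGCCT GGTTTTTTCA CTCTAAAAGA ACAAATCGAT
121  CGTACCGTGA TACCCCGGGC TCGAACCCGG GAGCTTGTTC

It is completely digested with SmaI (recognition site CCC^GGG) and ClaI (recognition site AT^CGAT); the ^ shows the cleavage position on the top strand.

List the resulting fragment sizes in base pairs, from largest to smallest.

SmaI sites (CCCGGG) start at positions 7, 67, 134, 146.
SmaI cuts after base 3 of each site, so after positions 9, 69, 136, 148.
ClaI sites (ATCGAT) start at positions 31, 115.
ClaI cuts after base 2 of each site, so after positions 32, 116.
Combined cut positions: 9, 32, 69, 116, 136, 148.
Linear molecule, 6 cuts → 7 fragments:
  1–9 → 9 bp
  10–32 → 23 bp
  33–69 → 37 bp
  70–116 → 47 bp
  117–136 → 20 bp
  137–148 → 12 bp
  149–160 → 12 bp
Sorted largest to smallest: 47, 37, 23, 20, 12, 12, 9 bp.

47, 37, 23, 20, 12, 12, 9 bp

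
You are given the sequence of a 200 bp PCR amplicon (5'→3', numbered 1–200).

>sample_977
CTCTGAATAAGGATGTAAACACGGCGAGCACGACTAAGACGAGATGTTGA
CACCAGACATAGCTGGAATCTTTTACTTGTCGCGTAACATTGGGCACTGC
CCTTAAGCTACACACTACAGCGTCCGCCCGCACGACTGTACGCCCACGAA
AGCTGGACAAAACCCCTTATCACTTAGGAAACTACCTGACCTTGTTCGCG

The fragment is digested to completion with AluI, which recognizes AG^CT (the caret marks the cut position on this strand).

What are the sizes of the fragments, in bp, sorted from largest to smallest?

62, 48, 45, 45 bp

AluI sites (AGCT) start at positions 61, 106, 151.
AluI cuts after base 2 of each site, so after positions 62, 107, 152.
Linear molecule, 3 cuts → 4 fragments:
  1–62 → 62 bp
  63–107 → 45 bp
  108–152 → 45 bp
  153–200 → 48 bp
Sorted largest to smallest: 62, 48, 45, 45 bp.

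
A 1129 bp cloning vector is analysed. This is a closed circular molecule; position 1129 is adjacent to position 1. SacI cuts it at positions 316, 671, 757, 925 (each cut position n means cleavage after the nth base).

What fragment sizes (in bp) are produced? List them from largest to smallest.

Circular molecule, 4 cuts → 4 fragments:
  671 − 316 = 355 bp
  757 − 671 = 86 bp
  925 − 757 = 168 bp
  wrap: 1129 − 925 + 316 = 520 bp
Sorted largest to smallest: 520, 355, 168, 86 bp.

520, 355, 168, 86 bp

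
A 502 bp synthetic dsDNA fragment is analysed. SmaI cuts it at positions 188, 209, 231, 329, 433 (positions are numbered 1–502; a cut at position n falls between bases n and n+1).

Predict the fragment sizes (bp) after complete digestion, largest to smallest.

188, 104, 98, 69, 22, 21 bp

Linear molecule, 5 cuts → 6 fragments:
  188 − 0 = 188 bp
  209 − 188 = 21 bp
  231 − 209 = 22 bp
  329 − 231 = 98 bp
  433 − 329 = 104 bp
  502 − 433 = 69 bp
Sorted largest to smallest: 188, 104, 98, 69, 22, 21 bp.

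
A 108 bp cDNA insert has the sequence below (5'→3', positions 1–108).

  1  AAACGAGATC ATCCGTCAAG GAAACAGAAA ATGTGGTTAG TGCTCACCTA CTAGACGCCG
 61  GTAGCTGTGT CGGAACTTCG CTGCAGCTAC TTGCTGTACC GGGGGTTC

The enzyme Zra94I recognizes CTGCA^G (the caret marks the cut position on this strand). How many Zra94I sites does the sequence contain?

CTGCAG occurs starting at position 81.
Zra94I cuts at 1 site.

1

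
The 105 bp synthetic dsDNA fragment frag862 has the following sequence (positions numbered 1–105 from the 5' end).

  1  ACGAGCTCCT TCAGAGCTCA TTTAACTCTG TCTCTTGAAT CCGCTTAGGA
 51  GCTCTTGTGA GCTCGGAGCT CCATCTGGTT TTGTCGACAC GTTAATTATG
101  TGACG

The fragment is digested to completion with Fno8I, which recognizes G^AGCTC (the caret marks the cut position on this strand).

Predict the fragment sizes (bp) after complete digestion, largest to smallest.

Fno8I sites (GAGCTC) start at positions 3, 14, 49, 59, 66.
Fno8I cuts after the first base of each site, so after positions 3, 14, 49, 59, 66.
Linear molecule, 5 cuts → 6 fragments:
  1–3 → 3 bp
  4–14 → 11 bp
  15–49 → 35 bp
  50–59 → 10 bp
  60–66 → 7 bp
  67–105 → 39 bp
Sorted largest to smallest: 39, 35, 11, 10, 7, 3 bp.

39, 35, 11, 10, 7, 3 bp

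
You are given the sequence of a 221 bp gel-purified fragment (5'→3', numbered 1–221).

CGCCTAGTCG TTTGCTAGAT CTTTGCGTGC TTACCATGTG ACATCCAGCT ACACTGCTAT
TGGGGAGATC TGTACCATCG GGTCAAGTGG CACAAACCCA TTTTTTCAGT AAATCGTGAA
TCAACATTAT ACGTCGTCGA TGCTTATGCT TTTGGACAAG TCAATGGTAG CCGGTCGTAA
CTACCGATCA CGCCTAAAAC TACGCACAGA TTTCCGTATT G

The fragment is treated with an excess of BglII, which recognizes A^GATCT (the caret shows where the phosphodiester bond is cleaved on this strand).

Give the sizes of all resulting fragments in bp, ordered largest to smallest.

BglII sites (AGATCT) start at positions 17, 66.
BglII cuts after the first base of each site, so after positions 17, 66.
Linear molecule, 2 cuts → 3 fragments:
  1–17 → 17 bp
  18–66 → 49 bp
  67–221 → 155 bp
Sorted largest to smallest: 155, 49, 17 bp.

155, 49, 17 bp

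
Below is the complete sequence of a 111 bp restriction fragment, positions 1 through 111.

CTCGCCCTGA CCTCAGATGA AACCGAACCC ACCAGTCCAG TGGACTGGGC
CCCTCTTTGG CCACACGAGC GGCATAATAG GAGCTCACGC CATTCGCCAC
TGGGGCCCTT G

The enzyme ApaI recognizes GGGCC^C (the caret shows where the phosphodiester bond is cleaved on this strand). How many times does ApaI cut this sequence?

2

GGGCCC occurs starting at positions 47, 103.
ApaI cuts at 2 sites.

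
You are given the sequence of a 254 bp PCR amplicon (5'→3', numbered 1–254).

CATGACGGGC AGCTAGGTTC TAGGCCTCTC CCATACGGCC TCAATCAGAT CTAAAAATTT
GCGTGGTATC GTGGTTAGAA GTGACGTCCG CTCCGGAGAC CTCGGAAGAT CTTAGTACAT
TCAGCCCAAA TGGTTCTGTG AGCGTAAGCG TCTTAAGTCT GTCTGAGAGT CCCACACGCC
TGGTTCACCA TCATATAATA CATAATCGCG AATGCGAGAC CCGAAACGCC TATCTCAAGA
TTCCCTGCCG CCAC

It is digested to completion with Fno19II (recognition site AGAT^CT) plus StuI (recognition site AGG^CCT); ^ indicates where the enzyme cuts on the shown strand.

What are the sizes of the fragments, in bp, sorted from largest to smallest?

144, 60, 26, 24 bp

Fno19II sites (AGATCT) start at positions 47, 107.
Fno19II cuts after base 4 of each site, so after positions 50, 110.
The StuI site (AGGCCT) starts at position 22.
StuI cuts after base 3 of each site, so after position 24.
Combined cut positions: 24, 50, 110.
Linear molecule, 3 cuts → 4 fragments:
  1–24 → 24 bp
  25–50 → 26 bp
  51–110 → 60 bp
  111–254 → 144 bp
Sorted largest to smallest: 144, 60, 26, 24 bp.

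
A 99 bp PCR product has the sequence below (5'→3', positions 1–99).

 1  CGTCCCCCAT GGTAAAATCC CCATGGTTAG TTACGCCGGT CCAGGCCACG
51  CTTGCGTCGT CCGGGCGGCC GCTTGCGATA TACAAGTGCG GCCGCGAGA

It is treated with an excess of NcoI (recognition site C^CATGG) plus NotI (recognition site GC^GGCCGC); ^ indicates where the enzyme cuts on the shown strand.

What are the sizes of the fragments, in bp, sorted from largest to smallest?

45, 23, 14, 10, 7 bp

NcoI sites (CCATGG) start at positions 7, 21.
NcoI cuts after the first base of each site, so after positions 7, 21.
NotI sites (GCGGCCGC) start at positions 65, 88.
NotI cuts after base 2 of each site, so after positions 66, 89.
Combined cut positions: 7, 21, 66, 89.
Linear molecule, 4 cuts → 5 fragments:
  1–7 → 7 bp
  8–21 → 14 bp
  22–66 → 45 bp
  67–89 → 23 bp
  90–99 → 10 bp
Sorted largest to smallest: 45, 23, 14, 10, 7 bp.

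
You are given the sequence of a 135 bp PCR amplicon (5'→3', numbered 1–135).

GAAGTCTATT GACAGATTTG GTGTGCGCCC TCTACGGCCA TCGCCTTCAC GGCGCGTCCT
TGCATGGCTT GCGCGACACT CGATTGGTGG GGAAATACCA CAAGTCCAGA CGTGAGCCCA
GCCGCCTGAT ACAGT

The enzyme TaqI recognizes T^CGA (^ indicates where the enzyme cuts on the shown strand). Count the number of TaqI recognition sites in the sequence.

1

TCGA occurs starting at position 80.
TaqI cuts at 1 site.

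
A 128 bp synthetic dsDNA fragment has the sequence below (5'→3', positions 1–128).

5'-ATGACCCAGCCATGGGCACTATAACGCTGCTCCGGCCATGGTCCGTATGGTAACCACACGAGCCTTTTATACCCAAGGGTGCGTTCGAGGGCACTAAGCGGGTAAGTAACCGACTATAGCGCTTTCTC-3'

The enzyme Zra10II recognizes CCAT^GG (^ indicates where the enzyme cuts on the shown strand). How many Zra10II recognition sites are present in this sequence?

2

CCATGG occurs starting at positions 10, 36.
Zra10II cuts at 2 sites.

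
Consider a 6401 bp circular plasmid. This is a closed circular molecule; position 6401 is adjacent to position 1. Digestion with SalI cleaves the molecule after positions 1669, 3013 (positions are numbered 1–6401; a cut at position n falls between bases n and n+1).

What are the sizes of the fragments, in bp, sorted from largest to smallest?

5057, 1344 bp

Circular molecule, 2 cuts → 2 fragments:
  3013 − 1669 = 1344 bp
  wrap: 6401 − 3013 + 1669 = 5057 bp
Sorted largest to smallest: 5057, 1344 bp.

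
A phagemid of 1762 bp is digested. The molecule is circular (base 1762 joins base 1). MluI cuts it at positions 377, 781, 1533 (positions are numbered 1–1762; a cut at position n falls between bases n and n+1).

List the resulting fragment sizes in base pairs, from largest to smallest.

752, 606, 404 bp

Circular molecule, 3 cuts → 3 fragments:
  781 − 377 = 404 bp
  1533 − 781 = 752 bp
  wrap: 1762 − 1533 + 377 = 606 bp
Sorted largest to smallest: 752, 606, 404 bp.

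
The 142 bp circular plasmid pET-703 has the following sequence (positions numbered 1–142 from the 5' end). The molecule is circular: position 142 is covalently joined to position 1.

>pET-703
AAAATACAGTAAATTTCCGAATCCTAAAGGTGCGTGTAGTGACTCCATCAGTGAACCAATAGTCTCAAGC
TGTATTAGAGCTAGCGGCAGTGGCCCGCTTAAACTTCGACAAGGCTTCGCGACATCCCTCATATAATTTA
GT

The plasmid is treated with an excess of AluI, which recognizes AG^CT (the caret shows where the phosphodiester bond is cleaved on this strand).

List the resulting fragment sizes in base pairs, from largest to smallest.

AluI sites (AGCT) start at positions 68, 79.
AluI cuts after base 2 of each site, so after positions 69, 80.
Circular molecule, 2 cuts → 2 fragments:
  70–80 → 11 bp
  81–142 then 1–69 → 62 + 69 = 131 bp
Sorted largest to smallest: 131, 11 bp.

131, 11 bp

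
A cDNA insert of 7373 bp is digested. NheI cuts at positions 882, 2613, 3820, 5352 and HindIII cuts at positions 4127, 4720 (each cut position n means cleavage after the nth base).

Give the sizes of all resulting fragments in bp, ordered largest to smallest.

Combined cut positions (sorted): 882, 2613, 3820, 4127, 4720, 5352.
Linear molecule, 6 cuts → 7 fragments:
  882 − 0 = 882 bp
  2613 − 882 = 1731 bp
  3820 − 2613 = 1207 bp
  4127 − 3820 = 307 bp
  4720 − 4127 = 593 bp
  5352 − 4720 = 632 bp
  7373 − 5352 = 2021 bp
Sorted largest to smallest: 2021, 1731, 1207, 882, 632, 593, 307 bp.

2021, 1731, 1207, 882, 632, 593, 307 bp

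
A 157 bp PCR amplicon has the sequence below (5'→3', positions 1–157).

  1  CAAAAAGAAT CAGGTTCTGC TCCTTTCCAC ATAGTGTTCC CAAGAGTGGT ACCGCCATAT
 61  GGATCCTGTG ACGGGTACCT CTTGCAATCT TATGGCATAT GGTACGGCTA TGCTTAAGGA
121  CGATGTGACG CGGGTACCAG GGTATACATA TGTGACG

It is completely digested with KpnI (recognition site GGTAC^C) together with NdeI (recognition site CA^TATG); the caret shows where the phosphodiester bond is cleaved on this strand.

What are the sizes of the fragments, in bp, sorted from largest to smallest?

52, 40, 21, 19, 11, 9, 5 bp

KpnI sites (GGTACC) start at positions 48, 74, 133.
KpnI cuts after base 5 of each site (before the last base), so after positions 52, 78, 137.
NdeI sites (CATATG) start at positions 56, 96, 147.
NdeI cuts after base 2 of each site, so after positions 57, 97, 148.
Combined cut positions: 52, 57, 78, 97, 137, 148.
Linear molecule, 6 cuts → 7 fragments:
  1–52 → 52 bp
  53–57 → 5 bp
  58–78 → 21 bp
  79–97 → 19 bp
  98–137 → 40 bp
  138–148 → 11 bp
  149–157 → 9 bp
Sorted largest to smallest: 52, 40, 21, 19, 11, 9, 5 bp.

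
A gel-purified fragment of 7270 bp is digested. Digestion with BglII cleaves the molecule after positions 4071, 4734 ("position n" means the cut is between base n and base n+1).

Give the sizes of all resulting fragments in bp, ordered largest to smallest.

4071, 2536, 663 bp

Linear molecule, 2 cuts → 3 fragments:
  4071 − 0 = 4071 bp
  4734 − 4071 = 663 bp
  7270 − 4734 = 2536 bp
Sorted largest to smallest: 4071, 2536, 663 bp.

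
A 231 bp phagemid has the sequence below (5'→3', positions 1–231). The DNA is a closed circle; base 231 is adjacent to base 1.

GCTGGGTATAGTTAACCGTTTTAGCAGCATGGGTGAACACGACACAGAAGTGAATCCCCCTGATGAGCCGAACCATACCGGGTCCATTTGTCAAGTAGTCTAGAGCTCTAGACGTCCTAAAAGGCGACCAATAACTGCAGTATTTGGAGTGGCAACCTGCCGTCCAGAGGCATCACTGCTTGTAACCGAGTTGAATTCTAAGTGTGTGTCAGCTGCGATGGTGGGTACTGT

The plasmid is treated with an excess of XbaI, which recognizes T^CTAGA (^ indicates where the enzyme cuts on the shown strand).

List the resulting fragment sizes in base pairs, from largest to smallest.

223, 8 bp

XbaI sites (TCTAGA) start at positions 99, 107.
XbaI cuts after the first base of each site, so after positions 99, 107.
Circular molecule, 2 cuts → 2 fragments:
  100–107 → 8 bp
  108–231 then 1–99 → 124 + 99 = 223 bp
Sorted largest to smallest: 223, 8 bp.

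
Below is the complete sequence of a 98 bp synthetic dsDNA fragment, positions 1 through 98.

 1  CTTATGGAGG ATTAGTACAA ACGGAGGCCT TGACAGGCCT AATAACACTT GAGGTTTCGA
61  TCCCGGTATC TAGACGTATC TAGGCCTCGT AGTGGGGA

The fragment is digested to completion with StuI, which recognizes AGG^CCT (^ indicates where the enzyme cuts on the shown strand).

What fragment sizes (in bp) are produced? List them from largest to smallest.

47, 27, 14, 10 bp

StuI sites (AGGCCT) start at positions 25, 35, 82.
StuI cuts after base 3 of each site, so after positions 27, 37, 84.
Linear molecule, 3 cuts → 4 fragments:
  1–27 → 27 bp
  28–37 → 10 bp
  38–84 → 47 bp
  85–98 → 14 bp
Sorted largest to smallest: 47, 27, 14, 10 bp.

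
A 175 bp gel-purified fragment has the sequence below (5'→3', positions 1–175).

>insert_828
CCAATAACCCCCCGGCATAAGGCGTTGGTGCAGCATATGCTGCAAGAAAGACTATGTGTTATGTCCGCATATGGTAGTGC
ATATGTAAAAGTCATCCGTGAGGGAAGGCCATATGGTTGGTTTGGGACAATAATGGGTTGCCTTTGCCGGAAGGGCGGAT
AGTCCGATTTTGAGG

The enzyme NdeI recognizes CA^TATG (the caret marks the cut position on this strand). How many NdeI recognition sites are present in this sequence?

4

CATATG occurs starting at positions 34, 68, 80, 110.
NdeI cuts at 4 sites.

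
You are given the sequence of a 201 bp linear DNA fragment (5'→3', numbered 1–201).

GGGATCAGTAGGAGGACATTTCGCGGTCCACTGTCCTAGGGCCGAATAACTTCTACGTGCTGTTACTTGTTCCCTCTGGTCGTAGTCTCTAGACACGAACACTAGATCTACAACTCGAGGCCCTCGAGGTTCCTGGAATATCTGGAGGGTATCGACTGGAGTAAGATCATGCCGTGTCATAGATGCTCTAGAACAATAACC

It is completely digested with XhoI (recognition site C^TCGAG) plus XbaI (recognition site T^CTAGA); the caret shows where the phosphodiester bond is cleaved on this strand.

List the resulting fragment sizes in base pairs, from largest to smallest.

88, 64, 26, 14, 9 bp

XhoI sites (CTCGAG) start at positions 114, 123.
XhoI cuts after the first base of each site, so after positions 114, 123.
XbaI sites (TCTAGA) start at positions 88, 187.
XbaI cuts after the first base of each site, so after positions 88, 187.
Combined cut positions: 88, 114, 123, 187.
Linear molecule, 4 cuts → 5 fragments:
  1–88 → 88 bp
  89–114 → 26 bp
  115–123 → 9 bp
  124–187 → 64 bp
  188–201 → 14 bp
Sorted largest to smallest: 88, 64, 26, 14, 9 bp.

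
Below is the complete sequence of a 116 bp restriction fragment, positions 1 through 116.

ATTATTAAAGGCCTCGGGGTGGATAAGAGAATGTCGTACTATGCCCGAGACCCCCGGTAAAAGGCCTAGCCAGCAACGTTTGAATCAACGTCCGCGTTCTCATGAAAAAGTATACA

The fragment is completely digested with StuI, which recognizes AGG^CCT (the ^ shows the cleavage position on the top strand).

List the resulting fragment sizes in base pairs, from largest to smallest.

StuI sites (AGGCCT) start at positions 9, 62.
StuI cuts after base 3 of each site, so after positions 11, 64.
Linear molecule, 2 cuts → 3 fragments:
  1–11 → 11 bp
  12–64 → 53 bp
  65–116 → 52 bp
Sorted largest to smallest: 53, 52, 11 bp.

53, 52, 11 bp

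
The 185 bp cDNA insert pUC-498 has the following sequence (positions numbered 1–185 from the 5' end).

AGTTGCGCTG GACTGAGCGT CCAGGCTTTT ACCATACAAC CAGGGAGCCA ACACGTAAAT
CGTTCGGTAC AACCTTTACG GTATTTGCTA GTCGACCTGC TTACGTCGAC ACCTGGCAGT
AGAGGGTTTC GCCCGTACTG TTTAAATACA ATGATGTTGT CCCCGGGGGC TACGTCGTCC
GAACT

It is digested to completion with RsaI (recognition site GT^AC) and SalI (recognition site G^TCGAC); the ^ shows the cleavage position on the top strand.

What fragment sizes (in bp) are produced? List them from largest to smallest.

RsaI sites (GTAC) start at positions 67, 135.
RsaI cuts after base 2 of each site, so after positions 68, 136.
SalI sites (GTCGAC) start at positions 91, 105.
SalI cuts after the first base of each site, so after positions 91, 105.
Combined cut positions: 68, 91, 105, 136.
Linear molecule, 4 cuts → 5 fragments:
  1–68 → 68 bp
  69–91 → 23 bp
  92–105 → 14 bp
  106–136 → 31 bp
  137–185 → 49 bp
Sorted largest to smallest: 68, 49, 31, 23, 14 bp.

68, 49, 31, 23, 14 bp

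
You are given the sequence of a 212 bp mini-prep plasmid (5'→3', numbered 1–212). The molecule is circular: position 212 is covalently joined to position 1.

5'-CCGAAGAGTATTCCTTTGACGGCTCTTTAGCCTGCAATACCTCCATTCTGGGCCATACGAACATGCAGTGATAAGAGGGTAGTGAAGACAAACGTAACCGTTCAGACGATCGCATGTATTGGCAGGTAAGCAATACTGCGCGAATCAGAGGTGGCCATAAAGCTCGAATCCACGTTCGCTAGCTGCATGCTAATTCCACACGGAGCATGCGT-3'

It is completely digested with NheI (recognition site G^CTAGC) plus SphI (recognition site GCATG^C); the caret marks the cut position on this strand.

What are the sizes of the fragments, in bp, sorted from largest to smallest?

181, 20, 11 bp

The NheI site (GCTAGC) starts at position 178.
NheI cuts after the first base of each site, so after position 178.
SphI sites (GCATGC) start at positions 185, 205.
SphI cuts after base 5 of each site (before the last base), so after positions 189, 209.
Combined cut positions: 178, 189, 209.
Circular molecule, 3 cuts → 3 fragments:
  179–189 → 11 bp
  190–209 → 20 bp
  210–212 then 1–178 → 3 + 178 = 181 bp
Sorted largest to smallest: 181, 20, 11 bp.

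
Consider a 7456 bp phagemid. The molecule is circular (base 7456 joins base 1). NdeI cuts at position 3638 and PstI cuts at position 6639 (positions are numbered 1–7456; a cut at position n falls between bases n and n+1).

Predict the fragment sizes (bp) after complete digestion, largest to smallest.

Combined cut positions (sorted): 3638, 6639.
Circular molecule, 2 cuts → 2 fragments:
  6639 − 3638 = 3001 bp
  wrap: 7456 − 6639 + 3638 = 4455 bp
Sorted largest to smallest: 4455, 3001 bp.

4455, 3001 bp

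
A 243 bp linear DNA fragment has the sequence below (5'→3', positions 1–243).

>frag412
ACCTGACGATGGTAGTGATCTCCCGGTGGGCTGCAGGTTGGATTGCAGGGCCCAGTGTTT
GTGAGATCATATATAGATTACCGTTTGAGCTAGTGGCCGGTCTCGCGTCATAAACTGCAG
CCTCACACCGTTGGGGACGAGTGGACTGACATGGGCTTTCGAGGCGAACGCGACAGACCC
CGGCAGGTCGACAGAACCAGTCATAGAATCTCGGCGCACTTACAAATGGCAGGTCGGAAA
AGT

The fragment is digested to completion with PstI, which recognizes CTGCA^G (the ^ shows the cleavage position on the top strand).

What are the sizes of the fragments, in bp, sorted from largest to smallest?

124, 84, 35 bp

PstI sites (CTGCAG) start at positions 31, 115.
PstI cuts after base 5 of each site (before the last base), so after positions 35, 119.
Linear molecule, 2 cuts → 3 fragments:
  1–35 → 35 bp
  36–119 → 84 bp
  120–243 → 124 bp
Sorted largest to smallest: 124, 84, 35 bp.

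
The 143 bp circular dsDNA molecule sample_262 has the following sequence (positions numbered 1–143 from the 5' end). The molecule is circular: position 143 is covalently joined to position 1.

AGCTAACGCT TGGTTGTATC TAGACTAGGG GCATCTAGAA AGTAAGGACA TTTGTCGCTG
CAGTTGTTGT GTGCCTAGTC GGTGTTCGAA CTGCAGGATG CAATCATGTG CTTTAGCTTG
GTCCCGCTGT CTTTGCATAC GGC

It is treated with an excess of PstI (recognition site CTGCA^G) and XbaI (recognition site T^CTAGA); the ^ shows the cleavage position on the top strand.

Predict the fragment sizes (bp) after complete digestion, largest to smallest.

PstI sites (CTGCAG) start at positions 58, 91.
PstI cuts after base 5 of each site (before the last base), so after positions 62, 95.
XbaI sites (TCTAGA) start at positions 19, 34.
XbaI cuts after the first base of each site, so after positions 19, 34.
Combined cut positions: 19, 34, 62, 95.
Circular molecule, 4 cuts → 4 fragments:
  20–34 → 15 bp
  35–62 → 28 bp
  63–95 → 33 bp
  96–143 then 1–19 → 48 + 19 = 67 bp
Sorted largest to smallest: 67, 33, 28, 15 bp.

67, 33, 28, 15 bp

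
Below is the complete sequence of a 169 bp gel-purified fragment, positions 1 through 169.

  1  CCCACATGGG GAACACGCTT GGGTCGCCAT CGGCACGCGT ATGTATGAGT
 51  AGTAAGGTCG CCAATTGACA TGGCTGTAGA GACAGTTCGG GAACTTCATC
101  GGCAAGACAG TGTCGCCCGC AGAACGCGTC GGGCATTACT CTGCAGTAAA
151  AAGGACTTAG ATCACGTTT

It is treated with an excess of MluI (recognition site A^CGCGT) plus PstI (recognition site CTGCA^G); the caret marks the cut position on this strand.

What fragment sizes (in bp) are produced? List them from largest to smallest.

MluI sites (ACGCGT) start at positions 35, 124.
MluI cuts after the first base of each site, so after positions 35, 124.
The PstI site (CTGCAG) starts at position 141.
PstI cuts after base 5 of each site (before the last base), so after position 145.
Combined cut positions: 35, 124, 145.
Linear molecule, 3 cuts → 4 fragments:
  1–35 → 35 bp
  36–124 → 89 bp
  125–145 → 21 bp
  146–169 → 24 bp
Sorted largest to smallest: 89, 35, 24, 21 bp.

89, 35, 24, 21 bp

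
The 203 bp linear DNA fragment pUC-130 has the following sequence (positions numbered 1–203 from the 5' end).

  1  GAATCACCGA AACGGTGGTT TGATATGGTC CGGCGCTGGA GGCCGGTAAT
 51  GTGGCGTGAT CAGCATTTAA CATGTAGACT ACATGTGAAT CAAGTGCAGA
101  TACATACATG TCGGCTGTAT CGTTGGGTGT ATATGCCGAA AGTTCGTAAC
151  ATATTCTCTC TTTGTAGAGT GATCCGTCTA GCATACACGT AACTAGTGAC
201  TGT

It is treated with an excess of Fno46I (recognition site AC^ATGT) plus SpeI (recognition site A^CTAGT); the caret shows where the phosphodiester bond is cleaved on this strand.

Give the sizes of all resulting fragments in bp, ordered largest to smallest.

85, 71, 25, 11, 11 bp

Fno46I sites (ACATGT) start at positions 70, 81, 106.
Fno46I cuts after base 2 of each site, so after positions 71, 82, 107.
The SpeI site (ACTAGT) starts at position 192.
SpeI cuts after the first base of each site, so after position 192.
Combined cut positions: 71, 82, 107, 192.
Linear molecule, 4 cuts → 5 fragments:
  1–71 → 71 bp
  72–82 → 11 bp
  83–107 → 25 bp
  108–192 → 85 bp
  193–203 → 11 bp
Sorted largest to smallest: 85, 71, 25, 11, 11 bp.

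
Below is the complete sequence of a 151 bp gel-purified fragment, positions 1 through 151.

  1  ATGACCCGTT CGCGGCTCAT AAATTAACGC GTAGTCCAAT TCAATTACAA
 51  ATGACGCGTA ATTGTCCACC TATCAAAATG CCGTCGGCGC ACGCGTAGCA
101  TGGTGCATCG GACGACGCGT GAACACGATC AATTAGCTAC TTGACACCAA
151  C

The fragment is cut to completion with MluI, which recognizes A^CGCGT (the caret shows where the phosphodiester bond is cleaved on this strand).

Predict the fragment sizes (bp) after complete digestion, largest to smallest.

37, 36, 27, 27, 24 bp

MluI sites (ACGCGT) start at positions 27, 54, 91, 115.
MluI cuts after the first base of each site, so after positions 27, 54, 91, 115.
Linear molecule, 4 cuts → 5 fragments:
  1–27 → 27 bp
  28–54 → 27 bp
  55–91 → 37 bp
  92–115 → 24 bp
  116–151 → 36 bp
Sorted largest to smallest: 37, 36, 27, 27, 24 bp.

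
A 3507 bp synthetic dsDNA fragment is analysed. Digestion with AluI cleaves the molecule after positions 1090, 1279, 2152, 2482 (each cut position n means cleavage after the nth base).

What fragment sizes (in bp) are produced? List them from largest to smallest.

Linear molecule, 4 cuts → 5 fragments:
  1090 − 0 = 1090 bp
  1279 − 1090 = 189 bp
  2152 − 1279 = 873 bp
  2482 − 2152 = 330 bp
  3507 − 2482 = 1025 bp
Sorted largest to smallest: 1090, 1025, 873, 330, 189 bp.

1090, 1025, 873, 330, 189 bp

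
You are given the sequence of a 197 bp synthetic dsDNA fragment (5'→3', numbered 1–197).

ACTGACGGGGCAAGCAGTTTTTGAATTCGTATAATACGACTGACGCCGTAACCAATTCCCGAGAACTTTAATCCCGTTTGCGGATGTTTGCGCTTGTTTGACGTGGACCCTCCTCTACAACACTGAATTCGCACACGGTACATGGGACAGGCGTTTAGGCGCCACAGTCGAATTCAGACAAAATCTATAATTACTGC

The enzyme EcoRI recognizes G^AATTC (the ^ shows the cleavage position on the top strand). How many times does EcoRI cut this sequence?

GAATTC occurs starting at positions 23, 125, 170.
EcoRI cuts at 3 sites.

3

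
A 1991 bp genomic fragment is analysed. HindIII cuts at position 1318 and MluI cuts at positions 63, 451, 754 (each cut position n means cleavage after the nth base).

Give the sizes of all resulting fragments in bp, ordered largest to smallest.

Combined cut positions (sorted): 63, 451, 754, 1318.
Linear molecule, 4 cuts → 5 fragments:
  63 − 0 = 63 bp
  451 − 63 = 388 bp
  754 − 451 = 303 bp
  1318 − 754 = 564 bp
  1991 − 1318 = 673 bp
Sorted largest to smallest: 673, 564, 388, 303, 63 bp.

673, 564, 388, 303, 63 bp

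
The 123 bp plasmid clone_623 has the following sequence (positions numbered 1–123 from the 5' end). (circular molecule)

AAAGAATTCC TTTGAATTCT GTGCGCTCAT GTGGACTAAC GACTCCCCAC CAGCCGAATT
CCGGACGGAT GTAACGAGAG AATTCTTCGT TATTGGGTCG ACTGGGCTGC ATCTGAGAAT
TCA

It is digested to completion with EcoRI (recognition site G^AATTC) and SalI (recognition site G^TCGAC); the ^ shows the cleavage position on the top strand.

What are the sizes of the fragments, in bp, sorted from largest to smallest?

42, 24, 20, 17, 10, 10 bp

EcoRI sites (GAATTC) start at positions 4, 14, 56, 80, 117.
EcoRI cuts after the first base of each site, so after positions 4, 14, 56, 80, 117.
The SalI site (GTCGAC) starts at position 97.
SalI cuts after the first base of each site, so after position 97.
Combined cut positions: 4, 14, 56, 80, 97, 117.
Circular molecule, 6 cuts → 6 fragments:
  5–14 → 10 bp
  15–56 → 42 bp
  57–80 → 24 bp
  81–97 → 17 bp
  98–117 → 20 bp
  118–123 then 1–4 → 6 + 4 = 10 bp
Sorted largest to smallest: 42, 24, 20, 17, 10, 10 bp.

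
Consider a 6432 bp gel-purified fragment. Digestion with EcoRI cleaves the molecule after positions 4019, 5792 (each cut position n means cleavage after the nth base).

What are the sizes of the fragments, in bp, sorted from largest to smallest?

4019, 1773, 640 bp

Linear molecule, 2 cuts → 3 fragments:
  4019 − 0 = 4019 bp
  5792 − 4019 = 1773 bp
  6432 − 5792 = 640 bp
Sorted largest to smallest: 4019, 1773, 640 bp.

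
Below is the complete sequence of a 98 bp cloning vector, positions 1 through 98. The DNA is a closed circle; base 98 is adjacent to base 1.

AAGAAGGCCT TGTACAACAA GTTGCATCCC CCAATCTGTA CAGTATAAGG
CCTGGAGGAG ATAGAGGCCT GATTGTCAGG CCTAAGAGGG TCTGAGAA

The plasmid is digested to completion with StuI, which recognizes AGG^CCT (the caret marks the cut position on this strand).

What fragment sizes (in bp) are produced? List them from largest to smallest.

43, 25, 17, 13 bp

StuI sites (AGGCCT) start at positions 5, 48, 65, 78.
StuI cuts after base 3 of each site, so after positions 7, 50, 67, 80.
Circular molecule, 4 cuts → 4 fragments:
  8–50 → 43 bp
  51–67 → 17 bp
  68–80 → 13 bp
  81–98 then 1–7 → 18 + 7 = 25 bp
Sorted largest to smallest: 43, 25, 17, 13 bp.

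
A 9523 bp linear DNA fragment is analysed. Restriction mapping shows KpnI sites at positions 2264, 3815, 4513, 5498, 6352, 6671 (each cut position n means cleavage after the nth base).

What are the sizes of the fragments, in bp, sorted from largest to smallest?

2852, 2264, 1551, 985, 854, 698, 319 bp

Linear molecule, 6 cuts → 7 fragments:
  2264 − 0 = 2264 bp
  3815 − 2264 = 1551 bp
  4513 − 3815 = 698 bp
  5498 − 4513 = 985 bp
  6352 − 5498 = 854 bp
  6671 − 6352 = 319 bp
  9523 − 6671 = 2852 bp
Sorted largest to smallest: 2852, 2264, 1551, 985, 854, 698, 319 bp.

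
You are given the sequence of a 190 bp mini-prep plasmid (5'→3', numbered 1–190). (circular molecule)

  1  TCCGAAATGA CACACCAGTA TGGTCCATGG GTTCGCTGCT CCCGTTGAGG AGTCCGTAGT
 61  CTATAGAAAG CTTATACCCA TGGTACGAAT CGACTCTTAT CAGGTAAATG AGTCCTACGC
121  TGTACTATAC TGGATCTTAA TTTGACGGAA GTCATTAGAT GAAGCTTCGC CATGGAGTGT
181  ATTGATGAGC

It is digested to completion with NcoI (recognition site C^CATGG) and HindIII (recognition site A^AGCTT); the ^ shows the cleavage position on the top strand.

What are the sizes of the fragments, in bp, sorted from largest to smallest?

84, 45, 43, 10, 8 bp

NcoI sites (CCATGG) start at positions 25, 78, 170.
NcoI cuts after the first base of each site, so after positions 25, 78, 170.
HindIII sites (AAGCTT) start at positions 68, 162.
HindIII cuts after the first base of each site, so after positions 68, 162.
Combined cut positions: 25, 68, 78, 162, 170.
Circular molecule, 5 cuts → 5 fragments:
  26–68 → 43 bp
  69–78 → 10 bp
  79–162 → 84 bp
  163–170 → 8 bp
  171–190 then 1–25 → 20 + 25 = 45 bp
Sorted largest to smallest: 84, 45, 43, 10, 8 bp.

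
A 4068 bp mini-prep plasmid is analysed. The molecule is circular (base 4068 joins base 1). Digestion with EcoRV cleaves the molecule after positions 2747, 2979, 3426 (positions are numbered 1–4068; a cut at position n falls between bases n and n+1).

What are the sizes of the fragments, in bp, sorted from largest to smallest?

3389, 447, 232 bp

Circular molecule, 3 cuts → 3 fragments:
  2979 − 2747 = 232 bp
  3426 − 2979 = 447 bp
  wrap: 4068 − 3426 + 2747 = 3389 bp
Sorted largest to smallest: 3389, 447, 232 bp.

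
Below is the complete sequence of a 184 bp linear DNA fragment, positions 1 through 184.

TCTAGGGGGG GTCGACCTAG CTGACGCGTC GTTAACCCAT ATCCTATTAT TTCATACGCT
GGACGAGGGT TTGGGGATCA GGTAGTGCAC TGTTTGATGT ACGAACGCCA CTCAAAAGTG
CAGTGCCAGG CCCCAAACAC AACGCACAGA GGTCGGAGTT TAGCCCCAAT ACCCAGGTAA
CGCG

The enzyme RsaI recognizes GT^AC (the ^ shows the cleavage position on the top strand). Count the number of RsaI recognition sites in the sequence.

1

GTAC occurs starting at position 99.
RsaI cuts at 1 site.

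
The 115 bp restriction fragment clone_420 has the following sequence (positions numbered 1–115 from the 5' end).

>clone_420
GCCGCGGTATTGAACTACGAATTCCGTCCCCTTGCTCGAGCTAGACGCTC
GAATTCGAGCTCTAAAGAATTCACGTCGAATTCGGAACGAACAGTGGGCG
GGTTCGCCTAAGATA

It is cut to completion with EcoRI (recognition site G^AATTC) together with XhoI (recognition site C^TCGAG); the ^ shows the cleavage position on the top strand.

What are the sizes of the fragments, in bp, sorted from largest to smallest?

EcoRI sites (GAATTC) start at positions 19, 51, 67, 78.
EcoRI cuts after the first base of each site, so after positions 19, 51, 67, 78.
The XhoI site (CTCGAG) starts at position 35.
XhoI cuts after the first base of each site, so after position 35.
Combined cut positions: 19, 35, 51, 67, 78.
Linear molecule, 5 cuts → 6 fragments:
  1–19 → 19 bp
  20–35 → 16 bp
  36–51 → 16 bp
  52–67 → 16 bp
  68–78 → 11 bp
  79–115 → 37 bp
Sorted largest to smallest: 37, 19, 16, 16, 16, 11 bp.

37, 19, 16, 16, 16, 11 bp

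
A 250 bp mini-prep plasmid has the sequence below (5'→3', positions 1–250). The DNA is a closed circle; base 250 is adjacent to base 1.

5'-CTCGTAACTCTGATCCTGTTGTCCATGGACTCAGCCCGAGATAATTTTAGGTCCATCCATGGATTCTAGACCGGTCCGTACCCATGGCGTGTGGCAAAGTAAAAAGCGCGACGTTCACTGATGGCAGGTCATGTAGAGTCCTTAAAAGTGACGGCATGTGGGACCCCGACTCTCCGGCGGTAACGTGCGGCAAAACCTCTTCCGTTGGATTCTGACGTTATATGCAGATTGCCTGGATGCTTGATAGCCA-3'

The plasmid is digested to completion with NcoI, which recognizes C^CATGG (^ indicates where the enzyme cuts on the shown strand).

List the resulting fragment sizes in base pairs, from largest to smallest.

191, 34, 25 bp

NcoI sites (CCATGG) start at positions 23, 57, 82.
NcoI cuts after the first base of each site, so after positions 23, 57, 82.
Circular molecule, 3 cuts → 3 fragments:
  24–57 → 34 bp
  58–82 → 25 bp
  83–250 then 1–23 → 168 + 23 = 191 bp
Sorted largest to smallest: 191, 34, 25 bp.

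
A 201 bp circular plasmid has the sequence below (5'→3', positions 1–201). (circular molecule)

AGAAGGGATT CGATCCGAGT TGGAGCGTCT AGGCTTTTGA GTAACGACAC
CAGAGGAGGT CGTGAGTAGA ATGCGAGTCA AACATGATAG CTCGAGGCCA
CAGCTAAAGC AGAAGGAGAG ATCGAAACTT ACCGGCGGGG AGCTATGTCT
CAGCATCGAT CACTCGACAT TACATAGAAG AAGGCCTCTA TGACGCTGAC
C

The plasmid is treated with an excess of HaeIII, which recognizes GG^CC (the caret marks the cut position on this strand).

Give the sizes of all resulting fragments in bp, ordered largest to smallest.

HaeIII sites (GGCC) start at positions 96, 183.
HaeIII cuts after base 2 of each site, so after positions 97, 184.
Circular molecule, 2 cuts → 2 fragments:
  98–184 → 87 bp
  185–201 then 1–97 → 17 + 97 = 114 bp
Sorted largest to smallest: 114, 87 bp.

114, 87 bp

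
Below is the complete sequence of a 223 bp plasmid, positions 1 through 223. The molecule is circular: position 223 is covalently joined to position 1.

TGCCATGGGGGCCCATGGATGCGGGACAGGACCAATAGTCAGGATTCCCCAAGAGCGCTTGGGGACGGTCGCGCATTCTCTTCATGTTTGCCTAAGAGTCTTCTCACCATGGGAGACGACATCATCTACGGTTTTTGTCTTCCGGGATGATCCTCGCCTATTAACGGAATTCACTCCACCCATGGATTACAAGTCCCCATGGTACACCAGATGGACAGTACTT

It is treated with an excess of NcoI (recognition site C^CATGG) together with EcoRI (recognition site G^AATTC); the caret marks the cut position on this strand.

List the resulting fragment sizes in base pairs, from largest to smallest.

NcoI sites (CCATGG) start at positions 3, 13, 107, 180, 197.
NcoI cuts after the first base of each site, so after positions 3, 13, 107, 180, 197.
The EcoRI site (GAATTC) starts at position 167.
EcoRI cuts after the first base of each site, so after position 167.
Combined cut positions: 3, 13, 107, 167, 180, 197.
Circular molecule, 6 cuts → 6 fragments:
  4–13 → 10 bp
  14–107 → 94 bp
  108–167 → 60 bp
  168–180 → 13 bp
  181–197 → 17 bp
  198–223 then 1–3 → 26 + 3 = 29 bp
Sorted largest to smallest: 94, 60, 29, 17, 13, 10 bp.

94, 60, 29, 17, 13, 10 bp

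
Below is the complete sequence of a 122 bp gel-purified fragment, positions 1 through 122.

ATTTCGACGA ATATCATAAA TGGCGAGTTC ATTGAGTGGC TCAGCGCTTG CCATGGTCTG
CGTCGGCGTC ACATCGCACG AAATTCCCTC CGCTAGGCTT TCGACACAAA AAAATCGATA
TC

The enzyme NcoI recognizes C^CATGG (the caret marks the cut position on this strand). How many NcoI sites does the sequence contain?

CCATGG occurs starting at position 51.
NcoI cuts at 1 site.

1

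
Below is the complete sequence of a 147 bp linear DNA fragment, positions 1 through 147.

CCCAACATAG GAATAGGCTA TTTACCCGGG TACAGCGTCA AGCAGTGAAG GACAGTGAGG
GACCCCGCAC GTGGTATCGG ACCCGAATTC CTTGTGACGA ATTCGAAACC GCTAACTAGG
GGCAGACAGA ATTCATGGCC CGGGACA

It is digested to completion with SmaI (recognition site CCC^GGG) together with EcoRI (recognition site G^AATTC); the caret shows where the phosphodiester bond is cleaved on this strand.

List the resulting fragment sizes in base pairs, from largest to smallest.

58, 30, 27, 14, 12, 6 bp

SmaI sites (CCCGGG) start at positions 25, 139.
SmaI cuts after base 3 of each site, so after positions 27, 141.
EcoRI sites (GAATTC) start at positions 85, 99, 129.
EcoRI cuts after the first base of each site, so after positions 85, 99, 129.
Combined cut positions: 27, 85, 99, 129, 141.
Linear molecule, 5 cuts → 6 fragments:
  1–27 → 27 bp
  28–85 → 58 bp
  86–99 → 14 bp
  100–129 → 30 bp
  130–141 → 12 bp
  142–147 → 6 bp
Sorted largest to smallest: 58, 30, 27, 14, 12, 6 bp.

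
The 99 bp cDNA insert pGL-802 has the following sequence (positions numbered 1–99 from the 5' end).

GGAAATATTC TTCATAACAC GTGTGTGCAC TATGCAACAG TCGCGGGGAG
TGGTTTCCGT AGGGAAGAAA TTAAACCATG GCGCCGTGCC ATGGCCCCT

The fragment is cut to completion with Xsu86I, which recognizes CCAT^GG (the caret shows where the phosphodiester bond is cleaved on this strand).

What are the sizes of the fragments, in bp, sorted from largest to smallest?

79, 13, 7 bp

Xsu86I sites (CCATGG) start at positions 76, 89.
Xsu86I cuts after base 4 of each site, so after positions 79, 92.
Linear molecule, 2 cuts → 3 fragments:
  1–79 → 79 bp
  80–92 → 13 bp
  93–99 → 7 bp
Sorted largest to smallest: 79, 13, 7 bp.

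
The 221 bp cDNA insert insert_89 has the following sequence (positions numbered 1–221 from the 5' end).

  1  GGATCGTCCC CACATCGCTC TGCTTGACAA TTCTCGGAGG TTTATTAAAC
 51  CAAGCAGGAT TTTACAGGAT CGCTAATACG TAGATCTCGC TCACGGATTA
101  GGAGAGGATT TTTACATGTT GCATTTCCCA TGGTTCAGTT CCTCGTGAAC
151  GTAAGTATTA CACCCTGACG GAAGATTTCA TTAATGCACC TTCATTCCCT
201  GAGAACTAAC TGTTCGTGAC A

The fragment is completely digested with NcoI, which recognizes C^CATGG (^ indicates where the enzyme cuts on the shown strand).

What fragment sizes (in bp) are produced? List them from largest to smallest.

The NcoI site (CCATGG) starts at position 128.
NcoI cuts after the first base of each site, so after position 128.
Linear molecule, 1 cut → 2 fragments:
  1–128 → 128 bp
  129–221 → 93 bp
Sorted largest to smallest: 128, 93 bp.

128, 93 bp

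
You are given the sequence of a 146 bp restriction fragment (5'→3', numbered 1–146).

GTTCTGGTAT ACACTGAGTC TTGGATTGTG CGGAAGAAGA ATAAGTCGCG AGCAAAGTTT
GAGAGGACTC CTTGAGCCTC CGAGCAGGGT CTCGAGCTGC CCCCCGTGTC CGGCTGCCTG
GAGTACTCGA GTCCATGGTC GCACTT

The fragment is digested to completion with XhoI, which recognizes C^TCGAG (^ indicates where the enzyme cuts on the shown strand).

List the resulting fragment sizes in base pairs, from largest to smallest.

91, 35, 20 bp

XhoI sites (CTCGAG) start at positions 91, 126.
XhoI cuts after the first base of each site, so after positions 91, 126.
Linear molecule, 2 cuts → 3 fragments:
  1–91 → 91 bp
  92–126 → 35 bp
  127–146 → 20 bp
Sorted largest to smallest: 91, 35, 20 bp.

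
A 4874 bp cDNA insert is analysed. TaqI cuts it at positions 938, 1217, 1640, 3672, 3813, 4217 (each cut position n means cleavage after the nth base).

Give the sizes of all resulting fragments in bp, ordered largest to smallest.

2032, 938, 657, 423, 404, 279, 141 bp

Linear molecule, 6 cuts → 7 fragments:
  938 − 0 = 938 bp
  1217 − 938 = 279 bp
  1640 − 1217 = 423 bp
  3672 − 1640 = 2032 bp
  3813 − 3672 = 141 bp
  4217 − 3813 = 404 bp
  4874 − 4217 = 657 bp
Sorted largest to smallest: 2032, 938, 657, 423, 404, 279, 141 bp.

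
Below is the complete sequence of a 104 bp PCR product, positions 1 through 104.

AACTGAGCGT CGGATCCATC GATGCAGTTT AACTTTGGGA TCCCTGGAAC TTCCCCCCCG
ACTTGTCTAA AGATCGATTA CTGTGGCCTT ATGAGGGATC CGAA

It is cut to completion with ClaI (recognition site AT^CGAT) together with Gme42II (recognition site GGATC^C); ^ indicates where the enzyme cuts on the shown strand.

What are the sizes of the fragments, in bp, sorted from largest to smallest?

ClaI sites (ATCGAT) start at positions 18, 73.
ClaI cuts after base 2 of each site, so after positions 19, 74.
Gme42II sites (GGATCC) start at positions 12, 38, 96.
Gme42II cuts after base 5 of each site (before the last base), so after positions 16, 42, 100.
Combined cut positions: 16, 19, 42, 74, 100.
Linear molecule, 5 cuts → 6 fragments:
  1–16 → 16 bp
  17–19 → 3 bp
  20–42 → 23 bp
  43–74 → 32 bp
  75–100 → 26 bp
  101–104 → 4 bp
Sorted largest to smallest: 32, 26, 23, 16, 4, 3 bp.

32, 26, 23, 16, 4, 3 bp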